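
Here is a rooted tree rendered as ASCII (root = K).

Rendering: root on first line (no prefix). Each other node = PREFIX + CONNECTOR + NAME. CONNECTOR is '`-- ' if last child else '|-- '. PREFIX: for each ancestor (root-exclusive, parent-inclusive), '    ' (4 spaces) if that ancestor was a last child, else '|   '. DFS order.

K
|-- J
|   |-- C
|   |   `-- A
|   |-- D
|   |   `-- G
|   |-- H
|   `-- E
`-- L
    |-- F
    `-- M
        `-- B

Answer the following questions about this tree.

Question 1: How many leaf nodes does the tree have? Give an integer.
Answer: 6

Derivation:
Leaves (nodes with no children): A, B, E, F, G, H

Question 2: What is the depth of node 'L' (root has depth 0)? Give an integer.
Path from root to L: K -> L
Depth = number of edges = 1

Answer: 1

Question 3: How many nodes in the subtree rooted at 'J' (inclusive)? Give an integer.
Subtree rooted at J contains: A, C, D, E, G, H, J
Count = 7

Answer: 7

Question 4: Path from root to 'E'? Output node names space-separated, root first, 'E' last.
Walk down from root: K -> J -> E

Answer: K J E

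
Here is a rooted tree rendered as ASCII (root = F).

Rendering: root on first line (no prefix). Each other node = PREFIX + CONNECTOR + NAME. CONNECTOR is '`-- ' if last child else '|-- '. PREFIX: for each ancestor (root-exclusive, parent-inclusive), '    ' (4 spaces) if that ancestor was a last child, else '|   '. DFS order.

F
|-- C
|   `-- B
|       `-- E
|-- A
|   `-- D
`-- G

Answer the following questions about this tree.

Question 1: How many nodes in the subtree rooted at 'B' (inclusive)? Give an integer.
Answer: 2

Derivation:
Subtree rooted at B contains: B, E
Count = 2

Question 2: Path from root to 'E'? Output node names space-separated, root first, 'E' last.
Answer: F C B E

Derivation:
Walk down from root: F -> C -> B -> E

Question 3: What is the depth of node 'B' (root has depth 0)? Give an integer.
Path from root to B: F -> C -> B
Depth = number of edges = 2

Answer: 2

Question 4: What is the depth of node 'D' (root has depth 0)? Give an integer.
Answer: 2

Derivation:
Path from root to D: F -> A -> D
Depth = number of edges = 2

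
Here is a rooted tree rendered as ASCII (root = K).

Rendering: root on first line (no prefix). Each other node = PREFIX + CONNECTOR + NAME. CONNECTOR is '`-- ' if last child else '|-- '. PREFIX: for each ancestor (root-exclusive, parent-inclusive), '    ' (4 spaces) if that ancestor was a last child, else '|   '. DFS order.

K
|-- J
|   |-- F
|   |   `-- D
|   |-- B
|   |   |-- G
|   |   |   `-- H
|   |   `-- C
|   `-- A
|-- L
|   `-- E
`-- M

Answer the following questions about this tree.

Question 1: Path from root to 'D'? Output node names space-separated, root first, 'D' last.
Walk down from root: K -> J -> F -> D

Answer: K J F D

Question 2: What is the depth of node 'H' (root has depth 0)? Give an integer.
Answer: 4

Derivation:
Path from root to H: K -> J -> B -> G -> H
Depth = number of edges = 4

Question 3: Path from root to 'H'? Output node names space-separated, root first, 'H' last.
Answer: K J B G H

Derivation:
Walk down from root: K -> J -> B -> G -> H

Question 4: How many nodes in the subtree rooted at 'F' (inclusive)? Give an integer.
Answer: 2

Derivation:
Subtree rooted at F contains: D, F
Count = 2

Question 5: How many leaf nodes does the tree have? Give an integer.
Answer: 6

Derivation:
Leaves (nodes with no children): A, C, D, E, H, M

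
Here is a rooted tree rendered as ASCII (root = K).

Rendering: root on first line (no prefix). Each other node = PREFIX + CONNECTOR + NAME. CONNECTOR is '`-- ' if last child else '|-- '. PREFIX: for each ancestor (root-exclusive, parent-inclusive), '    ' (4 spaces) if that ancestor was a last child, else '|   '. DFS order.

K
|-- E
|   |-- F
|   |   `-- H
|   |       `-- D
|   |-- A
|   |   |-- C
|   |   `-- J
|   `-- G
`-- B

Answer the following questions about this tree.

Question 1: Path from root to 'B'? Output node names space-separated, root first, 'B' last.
Walk down from root: K -> B

Answer: K B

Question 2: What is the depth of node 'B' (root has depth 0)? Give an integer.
Path from root to B: K -> B
Depth = number of edges = 1

Answer: 1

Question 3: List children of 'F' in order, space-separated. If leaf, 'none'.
Answer: H

Derivation:
Node F's children (from adjacency): H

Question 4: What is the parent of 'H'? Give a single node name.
Scan adjacency: H appears as child of F

Answer: F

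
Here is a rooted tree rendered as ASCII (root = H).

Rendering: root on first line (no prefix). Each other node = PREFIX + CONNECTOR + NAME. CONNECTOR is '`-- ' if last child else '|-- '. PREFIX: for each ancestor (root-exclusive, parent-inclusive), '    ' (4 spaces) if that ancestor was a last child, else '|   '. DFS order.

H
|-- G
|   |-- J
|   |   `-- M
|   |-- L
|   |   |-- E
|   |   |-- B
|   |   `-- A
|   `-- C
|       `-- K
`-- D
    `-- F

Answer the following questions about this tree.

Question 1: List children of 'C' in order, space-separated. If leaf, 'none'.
Node C's children (from adjacency): K

Answer: K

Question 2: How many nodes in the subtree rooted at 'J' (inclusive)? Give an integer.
Subtree rooted at J contains: J, M
Count = 2

Answer: 2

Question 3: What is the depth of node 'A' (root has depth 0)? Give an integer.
Path from root to A: H -> G -> L -> A
Depth = number of edges = 3

Answer: 3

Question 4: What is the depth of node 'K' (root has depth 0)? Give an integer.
Path from root to K: H -> G -> C -> K
Depth = number of edges = 3

Answer: 3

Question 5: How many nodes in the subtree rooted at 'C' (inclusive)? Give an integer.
Subtree rooted at C contains: C, K
Count = 2

Answer: 2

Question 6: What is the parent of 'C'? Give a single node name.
Answer: G

Derivation:
Scan adjacency: C appears as child of G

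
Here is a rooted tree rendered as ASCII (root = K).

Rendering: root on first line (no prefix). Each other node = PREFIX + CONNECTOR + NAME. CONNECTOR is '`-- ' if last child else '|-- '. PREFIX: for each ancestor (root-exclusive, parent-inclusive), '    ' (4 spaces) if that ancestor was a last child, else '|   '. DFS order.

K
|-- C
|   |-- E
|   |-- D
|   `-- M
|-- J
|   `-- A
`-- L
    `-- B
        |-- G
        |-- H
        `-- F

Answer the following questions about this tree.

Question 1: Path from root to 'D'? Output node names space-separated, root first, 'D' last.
Walk down from root: K -> C -> D

Answer: K C D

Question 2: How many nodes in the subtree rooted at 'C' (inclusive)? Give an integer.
Subtree rooted at C contains: C, D, E, M
Count = 4

Answer: 4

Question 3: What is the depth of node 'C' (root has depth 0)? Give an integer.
Answer: 1

Derivation:
Path from root to C: K -> C
Depth = number of edges = 1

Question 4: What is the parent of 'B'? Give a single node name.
Scan adjacency: B appears as child of L

Answer: L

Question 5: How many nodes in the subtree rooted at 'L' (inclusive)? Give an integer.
Answer: 5

Derivation:
Subtree rooted at L contains: B, F, G, H, L
Count = 5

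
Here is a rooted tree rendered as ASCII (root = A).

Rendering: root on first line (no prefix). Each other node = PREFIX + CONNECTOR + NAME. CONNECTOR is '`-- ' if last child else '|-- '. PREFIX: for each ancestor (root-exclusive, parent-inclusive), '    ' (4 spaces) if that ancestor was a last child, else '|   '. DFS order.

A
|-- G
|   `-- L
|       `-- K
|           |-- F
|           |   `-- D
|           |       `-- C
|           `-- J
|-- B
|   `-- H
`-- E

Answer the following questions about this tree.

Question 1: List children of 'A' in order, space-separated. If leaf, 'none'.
Node A's children (from adjacency): G, B, E

Answer: G B E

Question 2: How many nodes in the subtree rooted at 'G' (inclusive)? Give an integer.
Answer: 7

Derivation:
Subtree rooted at G contains: C, D, F, G, J, K, L
Count = 7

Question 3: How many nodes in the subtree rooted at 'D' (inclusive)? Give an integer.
Answer: 2

Derivation:
Subtree rooted at D contains: C, D
Count = 2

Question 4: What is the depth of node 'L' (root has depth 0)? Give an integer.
Answer: 2

Derivation:
Path from root to L: A -> G -> L
Depth = number of edges = 2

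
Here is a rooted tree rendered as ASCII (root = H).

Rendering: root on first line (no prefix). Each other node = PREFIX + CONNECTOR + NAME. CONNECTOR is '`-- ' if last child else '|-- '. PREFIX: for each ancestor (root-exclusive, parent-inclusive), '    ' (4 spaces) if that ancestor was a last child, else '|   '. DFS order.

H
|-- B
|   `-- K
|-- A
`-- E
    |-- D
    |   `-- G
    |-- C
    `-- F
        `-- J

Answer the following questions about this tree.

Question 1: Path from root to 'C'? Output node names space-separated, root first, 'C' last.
Walk down from root: H -> E -> C

Answer: H E C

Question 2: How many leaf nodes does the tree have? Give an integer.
Leaves (nodes with no children): A, C, G, J, K

Answer: 5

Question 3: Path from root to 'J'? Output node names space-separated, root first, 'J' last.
Answer: H E F J

Derivation:
Walk down from root: H -> E -> F -> J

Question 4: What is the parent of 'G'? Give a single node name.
Answer: D

Derivation:
Scan adjacency: G appears as child of D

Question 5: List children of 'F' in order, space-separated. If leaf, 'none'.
Answer: J

Derivation:
Node F's children (from adjacency): J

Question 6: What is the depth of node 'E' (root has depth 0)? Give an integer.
Answer: 1

Derivation:
Path from root to E: H -> E
Depth = number of edges = 1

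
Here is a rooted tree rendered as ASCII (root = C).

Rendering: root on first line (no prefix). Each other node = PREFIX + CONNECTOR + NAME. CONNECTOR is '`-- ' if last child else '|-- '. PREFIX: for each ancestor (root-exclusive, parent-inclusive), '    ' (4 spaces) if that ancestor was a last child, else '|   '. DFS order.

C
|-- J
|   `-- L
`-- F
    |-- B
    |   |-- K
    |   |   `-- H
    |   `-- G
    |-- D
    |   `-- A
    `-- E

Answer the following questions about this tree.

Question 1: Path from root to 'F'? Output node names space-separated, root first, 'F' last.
Answer: C F

Derivation:
Walk down from root: C -> F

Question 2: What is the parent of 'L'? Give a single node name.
Scan adjacency: L appears as child of J

Answer: J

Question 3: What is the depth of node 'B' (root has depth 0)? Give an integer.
Answer: 2

Derivation:
Path from root to B: C -> F -> B
Depth = number of edges = 2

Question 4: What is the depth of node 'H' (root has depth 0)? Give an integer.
Path from root to H: C -> F -> B -> K -> H
Depth = number of edges = 4

Answer: 4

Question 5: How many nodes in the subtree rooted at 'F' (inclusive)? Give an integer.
Subtree rooted at F contains: A, B, D, E, F, G, H, K
Count = 8

Answer: 8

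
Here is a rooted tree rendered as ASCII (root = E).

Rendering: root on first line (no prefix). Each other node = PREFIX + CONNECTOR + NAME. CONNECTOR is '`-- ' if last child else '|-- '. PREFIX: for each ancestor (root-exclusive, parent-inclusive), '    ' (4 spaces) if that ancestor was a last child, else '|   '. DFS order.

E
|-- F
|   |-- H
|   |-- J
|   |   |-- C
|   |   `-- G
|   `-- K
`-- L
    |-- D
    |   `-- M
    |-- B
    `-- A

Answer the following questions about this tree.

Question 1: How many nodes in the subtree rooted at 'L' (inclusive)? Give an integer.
Answer: 5

Derivation:
Subtree rooted at L contains: A, B, D, L, M
Count = 5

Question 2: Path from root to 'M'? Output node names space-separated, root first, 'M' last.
Walk down from root: E -> L -> D -> M

Answer: E L D M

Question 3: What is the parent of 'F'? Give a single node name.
Scan adjacency: F appears as child of E

Answer: E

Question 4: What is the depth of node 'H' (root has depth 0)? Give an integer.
Answer: 2

Derivation:
Path from root to H: E -> F -> H
Depth = number of edges = 2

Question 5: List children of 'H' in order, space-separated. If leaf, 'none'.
Answer: none

Derivation:
Node H's children (from adjacency): (leaf)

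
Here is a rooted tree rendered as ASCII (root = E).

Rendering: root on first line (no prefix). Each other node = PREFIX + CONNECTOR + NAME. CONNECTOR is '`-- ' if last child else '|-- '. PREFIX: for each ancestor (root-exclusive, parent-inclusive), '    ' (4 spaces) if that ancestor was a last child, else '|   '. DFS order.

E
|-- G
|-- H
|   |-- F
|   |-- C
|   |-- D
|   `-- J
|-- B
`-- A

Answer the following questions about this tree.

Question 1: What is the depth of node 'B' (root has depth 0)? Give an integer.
Answer: 1

Derivation:
Path from root to B: E -> B
Depth = number of edges = 1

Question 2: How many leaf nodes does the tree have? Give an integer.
Answer: 7

Derivation:
Leaves (nodes with no children): A, B, C, D, F, G, J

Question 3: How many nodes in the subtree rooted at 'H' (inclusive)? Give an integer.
Subtree rooted at H contains: C, D, F, H, J
Count = 5

Answer: 5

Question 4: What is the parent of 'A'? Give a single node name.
Answer: E

Derivation:
Scan adjacency: A appears as child of E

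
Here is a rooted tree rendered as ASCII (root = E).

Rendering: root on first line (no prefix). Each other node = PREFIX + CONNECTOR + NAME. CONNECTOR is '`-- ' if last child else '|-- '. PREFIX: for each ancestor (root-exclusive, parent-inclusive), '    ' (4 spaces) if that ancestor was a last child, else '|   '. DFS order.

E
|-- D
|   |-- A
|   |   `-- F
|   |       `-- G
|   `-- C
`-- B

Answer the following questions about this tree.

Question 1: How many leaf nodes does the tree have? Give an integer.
Answer: 3

Derivation:
Leaves (nodes with no children): B, C, G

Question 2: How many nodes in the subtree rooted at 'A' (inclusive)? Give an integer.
Answer: 3

Derivation:
Subtree rooted at A contains: A, F, G
Count = 3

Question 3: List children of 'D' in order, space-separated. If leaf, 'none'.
Node D's children (from adjacency): A, C

Answer: A C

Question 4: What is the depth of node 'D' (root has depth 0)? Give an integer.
Path from root to D: E -> D
Depth = number of edges = 1

Answer: 1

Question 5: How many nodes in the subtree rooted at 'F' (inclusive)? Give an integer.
Answer: 2

Derivation:
Subtree rooted at F contains: F, G
Count = 2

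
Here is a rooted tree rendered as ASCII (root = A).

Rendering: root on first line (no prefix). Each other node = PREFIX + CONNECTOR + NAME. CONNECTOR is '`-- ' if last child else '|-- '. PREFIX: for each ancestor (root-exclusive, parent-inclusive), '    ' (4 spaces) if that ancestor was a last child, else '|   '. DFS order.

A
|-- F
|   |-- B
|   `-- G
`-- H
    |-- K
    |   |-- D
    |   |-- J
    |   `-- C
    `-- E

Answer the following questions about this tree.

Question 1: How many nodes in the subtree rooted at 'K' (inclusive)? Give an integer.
Subtree rooted at K contains: C, D, J, K
Count = 4

Answer: 4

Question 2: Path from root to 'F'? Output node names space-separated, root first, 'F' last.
Walk down from root: A -> F

Answer: A F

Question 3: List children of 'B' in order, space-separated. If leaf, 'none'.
Node B's children (from adjacency): (leaf)

Answer: none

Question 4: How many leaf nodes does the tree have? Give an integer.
Answer: 6

Derivation:
Leaves (nodes with no children): B, C, D, E, G, J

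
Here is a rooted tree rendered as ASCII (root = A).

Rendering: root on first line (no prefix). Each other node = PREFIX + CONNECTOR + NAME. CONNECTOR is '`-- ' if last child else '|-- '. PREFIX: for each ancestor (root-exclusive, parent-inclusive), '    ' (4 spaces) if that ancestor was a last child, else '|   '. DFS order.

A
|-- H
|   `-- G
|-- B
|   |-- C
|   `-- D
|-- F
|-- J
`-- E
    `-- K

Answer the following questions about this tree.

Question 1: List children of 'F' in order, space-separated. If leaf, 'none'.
Node F's children (from adjacency): (leaf)

Answer: none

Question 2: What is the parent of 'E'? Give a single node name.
Answer: A

Derivation:
Scan adjacency: E appears as child of A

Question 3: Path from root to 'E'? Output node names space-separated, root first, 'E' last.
Walk down from root: A -> E

Answer: A E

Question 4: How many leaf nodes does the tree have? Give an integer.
Leaves (nodes with no children): C, D, F, G, J, K

Answer: 6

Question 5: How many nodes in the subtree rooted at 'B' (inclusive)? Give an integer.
Subtree rooted at B contains: B, C, D
Count = 3

Answer: 3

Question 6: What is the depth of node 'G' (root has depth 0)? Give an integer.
Path from root to G: A -> H -> G
Depth = number of edges = 2

Answer: 2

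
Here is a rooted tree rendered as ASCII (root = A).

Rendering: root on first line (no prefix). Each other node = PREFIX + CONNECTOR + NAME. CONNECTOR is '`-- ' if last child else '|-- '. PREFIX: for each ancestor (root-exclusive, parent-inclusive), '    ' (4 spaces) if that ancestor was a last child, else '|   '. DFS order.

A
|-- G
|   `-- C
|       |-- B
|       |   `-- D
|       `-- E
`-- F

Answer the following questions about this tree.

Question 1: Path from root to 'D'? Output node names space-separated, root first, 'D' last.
Walk down from root: A -> G -> C -> B -> D

Answer: A G C B D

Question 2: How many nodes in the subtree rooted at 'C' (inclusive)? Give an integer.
Answer: 4

Derivation:
Subtree rooted at C contains: B, C, D, E
Count = 4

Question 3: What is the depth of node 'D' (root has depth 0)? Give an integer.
Answer: 4

Derivation:
Path from root to D: A -> G -> C -> B -> D
Depth = number of edges = 4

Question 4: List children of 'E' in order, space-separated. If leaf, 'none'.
Node E's children (from adjacency): (leaf)

Answer: none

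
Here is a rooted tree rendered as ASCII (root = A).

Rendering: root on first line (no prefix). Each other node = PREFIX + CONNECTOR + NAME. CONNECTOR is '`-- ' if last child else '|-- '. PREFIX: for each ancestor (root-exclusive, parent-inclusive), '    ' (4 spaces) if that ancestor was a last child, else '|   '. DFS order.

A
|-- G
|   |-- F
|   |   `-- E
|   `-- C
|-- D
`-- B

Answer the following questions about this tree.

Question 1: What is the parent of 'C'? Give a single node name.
Answer: G

Derivation:
Scan adjacency: C appears as child of G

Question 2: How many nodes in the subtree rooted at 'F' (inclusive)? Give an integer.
Subtree rooted at F contains: E, F
Count = 2

Answer: 2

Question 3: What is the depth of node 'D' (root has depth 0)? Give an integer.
Answer: 1

Derivation:
Path from root to D: A -> D
Depth = number of edges = 1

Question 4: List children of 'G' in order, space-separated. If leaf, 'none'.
Node G's children (from adjacency): F, C

Answer: F C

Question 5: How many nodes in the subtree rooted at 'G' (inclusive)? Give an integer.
Answer: 4

Derivation:
Subtree rooted at G contains: C, E, F, G
Count = 4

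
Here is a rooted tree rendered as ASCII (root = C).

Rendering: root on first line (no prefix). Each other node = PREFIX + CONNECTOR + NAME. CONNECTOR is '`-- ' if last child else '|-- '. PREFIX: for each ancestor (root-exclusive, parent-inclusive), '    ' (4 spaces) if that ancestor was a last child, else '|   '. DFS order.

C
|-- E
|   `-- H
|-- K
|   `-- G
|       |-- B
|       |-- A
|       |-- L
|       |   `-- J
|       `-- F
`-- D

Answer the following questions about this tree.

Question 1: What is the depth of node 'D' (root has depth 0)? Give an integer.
Path from root to D: C -> D
Depth = number of edges = 1

Answer: 1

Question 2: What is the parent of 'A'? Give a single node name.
Scan adjacency: A appears as child of G

Answer: G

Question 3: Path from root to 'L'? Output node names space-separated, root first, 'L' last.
Walk down from root: C -> K -> G -> L

Answer: C K G L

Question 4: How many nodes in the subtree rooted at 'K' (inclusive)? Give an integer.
Subtree rooted at K contains: A, B, F, G, J, K, L
Count = 7

Answer: 7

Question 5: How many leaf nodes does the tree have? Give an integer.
Leaves (nodes with no children): A, B, D, F, H, J

Answer: 6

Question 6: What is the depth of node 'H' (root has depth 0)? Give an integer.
Answer: 2

Derivation:
Path from root to H: C -> E -> H
Depth = number of edges = 2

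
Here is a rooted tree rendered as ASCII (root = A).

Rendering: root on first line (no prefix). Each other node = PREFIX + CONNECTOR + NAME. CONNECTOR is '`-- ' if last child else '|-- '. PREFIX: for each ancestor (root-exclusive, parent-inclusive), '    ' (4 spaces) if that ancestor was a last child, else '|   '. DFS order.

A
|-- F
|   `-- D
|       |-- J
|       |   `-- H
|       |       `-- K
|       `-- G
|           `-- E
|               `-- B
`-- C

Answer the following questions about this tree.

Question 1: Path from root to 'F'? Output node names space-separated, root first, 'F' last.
Answer: A F

Derivation:
Walk down from root: A -> F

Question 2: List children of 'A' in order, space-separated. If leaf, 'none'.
Node A's children (from adjacency): F, C

Answer: F C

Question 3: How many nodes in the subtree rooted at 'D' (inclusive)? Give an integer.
Subtree rooted at D contains: B, D, E, G, H, J, K
Count = 7

Answer: 7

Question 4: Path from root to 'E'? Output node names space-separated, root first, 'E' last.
Answer: A F D G E

Derivation:
Walk down from root: A -> F -> D -> G -> E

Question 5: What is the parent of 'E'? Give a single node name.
Scan adjacency: E appears as child of G

Answer: G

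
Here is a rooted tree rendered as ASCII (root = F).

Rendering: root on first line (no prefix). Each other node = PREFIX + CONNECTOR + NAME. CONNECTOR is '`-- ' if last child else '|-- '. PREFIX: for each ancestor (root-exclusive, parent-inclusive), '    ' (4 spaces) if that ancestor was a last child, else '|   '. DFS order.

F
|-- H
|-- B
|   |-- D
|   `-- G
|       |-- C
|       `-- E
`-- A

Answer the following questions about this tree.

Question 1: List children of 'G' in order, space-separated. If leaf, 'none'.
Node G's children (from adjacency): C, E

Answer: C E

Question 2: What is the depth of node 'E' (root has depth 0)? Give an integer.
Answer: 3

Derivation:
Path from root to E: F -> B -> G -> E
Depth = number of edges = 3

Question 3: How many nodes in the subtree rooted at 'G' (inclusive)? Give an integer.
Answer: 3

Derivation:
Subtree rooted at G contains: C, E, G
Count = 3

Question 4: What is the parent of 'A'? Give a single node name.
Answer: F

Derivation:
Scan adjacency: A appears as child of F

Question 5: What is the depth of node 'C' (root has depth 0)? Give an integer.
Answer: 3

Derivation:
Path from root to C: F -> B -> G -> C
Depth = number of edges = 3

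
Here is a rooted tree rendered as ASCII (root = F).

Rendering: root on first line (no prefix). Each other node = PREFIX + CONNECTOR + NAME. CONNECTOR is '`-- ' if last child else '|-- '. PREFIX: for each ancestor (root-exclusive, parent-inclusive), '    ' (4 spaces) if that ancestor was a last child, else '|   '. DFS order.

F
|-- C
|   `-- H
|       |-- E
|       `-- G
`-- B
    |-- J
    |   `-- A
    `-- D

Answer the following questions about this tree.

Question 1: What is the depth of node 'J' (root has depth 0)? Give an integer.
Answer: 2

Derivation:
Path from root to J: F -> B -> J
Depth = number of edges = 2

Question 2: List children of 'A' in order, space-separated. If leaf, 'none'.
Node A's children (from adjacency): (leaf)

Answer: none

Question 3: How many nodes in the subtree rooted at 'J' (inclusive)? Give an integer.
Answer: 2

Derivation:
Subtree rooted at J contains: A, J
Count = 2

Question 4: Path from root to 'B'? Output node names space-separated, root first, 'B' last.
Answer: F B

Derivation:
Walk down from root: F -> B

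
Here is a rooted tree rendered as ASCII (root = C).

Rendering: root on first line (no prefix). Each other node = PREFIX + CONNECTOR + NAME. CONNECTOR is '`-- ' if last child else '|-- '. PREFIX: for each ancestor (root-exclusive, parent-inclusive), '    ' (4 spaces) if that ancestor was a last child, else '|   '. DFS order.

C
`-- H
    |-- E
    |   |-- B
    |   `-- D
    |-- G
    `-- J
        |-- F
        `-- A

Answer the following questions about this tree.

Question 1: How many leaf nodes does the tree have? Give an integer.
Answer: 5

Derivation:
Leaves (nodes with no children): A, B, D, F, G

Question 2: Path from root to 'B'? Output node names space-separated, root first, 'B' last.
Answer: C H E B

Derivation:
Walk down from root: C -> H -> E -> B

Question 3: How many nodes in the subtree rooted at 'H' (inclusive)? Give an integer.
Answer: 8

Derivation:
Subtree rooted at H contains: A, B, D, E, F, G, H, J
Count = 8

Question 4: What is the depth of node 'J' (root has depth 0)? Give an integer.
Path from root to J: C -> H -> J
Depth = number of edges = 2

Answer: 2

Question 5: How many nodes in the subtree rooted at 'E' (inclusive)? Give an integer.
Subtree rooted at E contains: B, D, E
Count = 3

Answer: 3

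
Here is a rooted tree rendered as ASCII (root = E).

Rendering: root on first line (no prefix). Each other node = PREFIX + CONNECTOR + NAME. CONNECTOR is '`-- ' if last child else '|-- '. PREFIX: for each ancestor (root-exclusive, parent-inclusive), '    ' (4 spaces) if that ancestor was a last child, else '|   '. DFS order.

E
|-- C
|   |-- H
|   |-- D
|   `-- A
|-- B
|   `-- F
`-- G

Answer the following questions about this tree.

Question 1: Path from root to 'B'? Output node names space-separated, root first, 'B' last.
Walk down from root: E -> B

Answer: E B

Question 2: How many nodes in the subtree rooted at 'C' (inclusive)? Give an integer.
Subtree rooted at C contains: A, C, D, H
Count = 4

Answer: 4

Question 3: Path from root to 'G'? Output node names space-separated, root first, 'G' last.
Walk down from root: E -> G

Answer: E G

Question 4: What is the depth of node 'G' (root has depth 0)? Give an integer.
Answer: 1

Derivation:
Path from root to G: E -> G
Depth = number of edges = 1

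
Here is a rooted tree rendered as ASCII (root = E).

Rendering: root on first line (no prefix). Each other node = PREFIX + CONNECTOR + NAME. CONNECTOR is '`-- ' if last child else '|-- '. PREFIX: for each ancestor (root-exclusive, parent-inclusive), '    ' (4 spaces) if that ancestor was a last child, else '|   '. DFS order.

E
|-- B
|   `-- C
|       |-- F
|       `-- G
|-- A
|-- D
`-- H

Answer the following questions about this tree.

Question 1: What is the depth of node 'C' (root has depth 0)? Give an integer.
Path from root to C: E -> B -> C
Depth = number of edges = 2

Answer: 2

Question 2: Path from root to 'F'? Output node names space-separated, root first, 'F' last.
Answer: E B C F

Derivation:
Walk down from root: E -> B -> C -> F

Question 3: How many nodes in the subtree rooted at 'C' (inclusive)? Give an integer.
Answer: 3

Derivation:
Subtree rooted at C contains: C, F, G
Count = 3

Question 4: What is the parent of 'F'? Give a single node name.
Answer: C

Derivation:
Scan adjacency: F appears as child of C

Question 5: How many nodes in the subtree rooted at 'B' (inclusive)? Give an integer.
Subtree rooted at B contains: B, C, F, G
Count = 4

Answer: 4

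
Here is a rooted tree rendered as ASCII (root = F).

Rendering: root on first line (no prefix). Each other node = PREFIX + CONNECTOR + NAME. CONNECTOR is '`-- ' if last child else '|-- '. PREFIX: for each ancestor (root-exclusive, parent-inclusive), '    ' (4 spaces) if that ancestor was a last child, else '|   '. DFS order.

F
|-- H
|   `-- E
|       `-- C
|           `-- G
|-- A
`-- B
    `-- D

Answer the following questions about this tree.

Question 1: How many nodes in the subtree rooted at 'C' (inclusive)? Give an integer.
Answer: 2

Derivation:
Subtree rooted at C contains: C, G
Count = 2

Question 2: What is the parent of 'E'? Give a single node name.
Scan adjacency: E appears as child of H

Answer: H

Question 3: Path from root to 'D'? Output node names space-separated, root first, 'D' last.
Answer: F B D

Derivation:
Walk down from root: F -> B -> D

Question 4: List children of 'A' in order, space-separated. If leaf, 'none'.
Answer: none

Derivation:
Node A's children (from adjacency): (leaf)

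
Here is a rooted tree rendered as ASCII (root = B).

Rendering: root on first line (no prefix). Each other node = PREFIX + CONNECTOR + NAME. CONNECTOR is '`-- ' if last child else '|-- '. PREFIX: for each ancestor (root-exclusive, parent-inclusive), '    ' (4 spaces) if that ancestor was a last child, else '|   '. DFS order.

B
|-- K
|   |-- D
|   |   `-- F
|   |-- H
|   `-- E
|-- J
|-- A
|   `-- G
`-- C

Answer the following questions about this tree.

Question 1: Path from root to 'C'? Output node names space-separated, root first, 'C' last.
Walk down from root: B -> C

Answer: B C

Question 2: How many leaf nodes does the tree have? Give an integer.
Answer: 6

Derivation:
Leaves (nodes with no children): C, E, F, G, H, J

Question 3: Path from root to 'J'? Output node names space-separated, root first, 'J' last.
Answer: B J

Derivation:
Walk down from root: B -> J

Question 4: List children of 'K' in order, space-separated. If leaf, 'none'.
Node K's children (from adjacency): D, H, E

Answer: D H E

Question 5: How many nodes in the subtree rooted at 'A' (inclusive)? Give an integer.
Subtree rooted at A contains: A, G
Count = 2

Answer: 2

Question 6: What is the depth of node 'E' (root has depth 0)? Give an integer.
Path from root to E: B -> K -> E
Depth = number of edges = 2

Answer: 2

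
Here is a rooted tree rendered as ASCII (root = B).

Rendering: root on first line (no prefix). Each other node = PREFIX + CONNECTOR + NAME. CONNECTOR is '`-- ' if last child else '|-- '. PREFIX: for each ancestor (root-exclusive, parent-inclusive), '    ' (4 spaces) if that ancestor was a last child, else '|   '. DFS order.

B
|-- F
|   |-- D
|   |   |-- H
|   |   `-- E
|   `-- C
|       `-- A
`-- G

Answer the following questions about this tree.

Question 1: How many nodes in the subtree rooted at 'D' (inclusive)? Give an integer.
Answer: 3

Derivation:
Subtree rooted at D contains: D, E, H
Count = 3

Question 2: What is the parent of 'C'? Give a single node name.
Scan adjacency: C appears as child of F

Answer: F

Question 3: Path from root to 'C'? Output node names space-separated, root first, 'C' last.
Walk down from root: B -> F -> C

Answer: B F C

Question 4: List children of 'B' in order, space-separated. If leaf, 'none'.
Node B's children (from adjacency): F, G

Answer: F G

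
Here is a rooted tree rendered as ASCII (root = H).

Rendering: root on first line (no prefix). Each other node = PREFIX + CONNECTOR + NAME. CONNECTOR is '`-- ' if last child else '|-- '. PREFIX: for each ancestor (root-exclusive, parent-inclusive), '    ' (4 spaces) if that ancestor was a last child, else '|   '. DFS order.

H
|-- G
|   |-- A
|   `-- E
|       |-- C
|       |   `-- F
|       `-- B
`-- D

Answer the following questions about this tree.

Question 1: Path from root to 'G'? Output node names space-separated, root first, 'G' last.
Answer: H G

Derivation:
Walk down from root: H -> G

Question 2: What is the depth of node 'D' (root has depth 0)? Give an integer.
Path from root to D: H -> D
Depth = number of edges = 1

Answer: 1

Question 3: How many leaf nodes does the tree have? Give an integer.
Answer: 4

Derivation:
Leaves (nodes with no children): A, B, D, F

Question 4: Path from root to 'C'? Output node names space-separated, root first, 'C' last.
Answer: H G E C

Derivation:
Walk down from root: H -> G -> E -> C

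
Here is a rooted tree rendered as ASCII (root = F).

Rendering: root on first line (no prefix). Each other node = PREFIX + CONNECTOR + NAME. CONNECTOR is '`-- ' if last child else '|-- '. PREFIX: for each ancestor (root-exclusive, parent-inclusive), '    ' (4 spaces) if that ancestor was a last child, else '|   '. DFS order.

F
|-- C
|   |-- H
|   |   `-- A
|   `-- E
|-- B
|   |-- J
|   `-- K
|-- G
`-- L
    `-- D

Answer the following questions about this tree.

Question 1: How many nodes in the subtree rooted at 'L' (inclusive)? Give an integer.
Subtree rooted at L contains: D, L
Count = 2

Answer: 2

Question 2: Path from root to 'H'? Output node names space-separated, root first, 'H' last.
Walk down from root: F -> C -> H

Answer: F C H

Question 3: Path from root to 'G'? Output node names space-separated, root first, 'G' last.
Walk down from root: F -> G

Answer: F G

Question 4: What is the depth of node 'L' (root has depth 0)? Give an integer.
Path from root to L: F -> L
Depth = number of edges = 1

Answer: 1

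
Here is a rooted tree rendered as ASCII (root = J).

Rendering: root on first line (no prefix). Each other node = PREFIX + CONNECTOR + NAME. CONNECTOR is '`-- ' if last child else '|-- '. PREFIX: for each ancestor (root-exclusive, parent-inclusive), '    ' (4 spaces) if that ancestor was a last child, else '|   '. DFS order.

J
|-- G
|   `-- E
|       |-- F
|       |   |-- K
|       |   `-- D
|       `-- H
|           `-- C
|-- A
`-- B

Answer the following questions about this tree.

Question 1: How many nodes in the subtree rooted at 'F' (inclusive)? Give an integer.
Subtree rooted at F contains: D, F, K
Count = 3

Answer: 3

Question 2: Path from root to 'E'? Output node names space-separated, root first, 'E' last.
Answer: J G E

Derivation:
Walk down from root: J -> G -> E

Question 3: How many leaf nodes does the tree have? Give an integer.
Leaves (nodes with no children): A, B, C, D, K

Answer: 5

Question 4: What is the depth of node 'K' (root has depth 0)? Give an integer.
Answer: 4

Derivation:
Path from root to K: J -> G -> E -> F -> K
Depth = number of edges = 4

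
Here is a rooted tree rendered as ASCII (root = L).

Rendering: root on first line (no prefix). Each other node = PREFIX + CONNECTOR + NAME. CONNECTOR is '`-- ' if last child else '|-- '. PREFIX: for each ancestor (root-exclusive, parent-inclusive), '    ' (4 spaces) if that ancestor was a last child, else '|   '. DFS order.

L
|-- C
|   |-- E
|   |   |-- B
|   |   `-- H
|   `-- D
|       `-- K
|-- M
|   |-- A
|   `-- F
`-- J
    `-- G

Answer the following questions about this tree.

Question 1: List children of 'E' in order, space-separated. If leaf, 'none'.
Node E's children (from adjacency): B, H

Answer: B H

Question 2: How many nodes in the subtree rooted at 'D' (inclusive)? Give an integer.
Answer: 2

Derivation:
Subtree rooted at D contains: D, K
Count = 2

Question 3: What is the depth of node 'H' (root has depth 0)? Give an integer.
Path from root to H: L -> C -> E -> H
Depth = number of edges = 3

Answer: 3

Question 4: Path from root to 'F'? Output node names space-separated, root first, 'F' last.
Walk down from root: L -> M -> F

Answer: L M F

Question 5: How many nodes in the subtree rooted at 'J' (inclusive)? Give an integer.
Answer: 2

Derivation:
Subtree rooted at J contains: G, J
Count = 2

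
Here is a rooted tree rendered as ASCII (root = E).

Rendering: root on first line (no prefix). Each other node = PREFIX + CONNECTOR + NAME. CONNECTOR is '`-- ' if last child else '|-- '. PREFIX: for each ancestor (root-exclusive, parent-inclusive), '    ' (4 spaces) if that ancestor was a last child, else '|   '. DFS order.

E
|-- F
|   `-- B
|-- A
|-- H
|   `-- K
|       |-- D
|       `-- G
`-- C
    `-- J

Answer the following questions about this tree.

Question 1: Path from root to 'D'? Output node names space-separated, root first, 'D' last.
Answer: E H K D

Derivation:
Walk down from root: E -> H -> K -> D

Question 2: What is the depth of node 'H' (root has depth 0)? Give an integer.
Answer: 1

Derivation:
Path from root to H: E -> H
Depth = number of edges = 1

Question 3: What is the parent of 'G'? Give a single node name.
Answer: K

Derivation:
Scan adjacency: G appears as child of K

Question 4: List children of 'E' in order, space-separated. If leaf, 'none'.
Answer: F A H C

Derivation:
Node E's children (from adjacency): F, A, H, C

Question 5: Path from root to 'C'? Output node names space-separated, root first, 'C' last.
Answer: E C

Derivation:
Walk down from root: E -> C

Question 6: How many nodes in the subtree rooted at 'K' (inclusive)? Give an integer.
Answer: 3

Derivation:
Subtree rooted at K contains: D, G, K
Count = 3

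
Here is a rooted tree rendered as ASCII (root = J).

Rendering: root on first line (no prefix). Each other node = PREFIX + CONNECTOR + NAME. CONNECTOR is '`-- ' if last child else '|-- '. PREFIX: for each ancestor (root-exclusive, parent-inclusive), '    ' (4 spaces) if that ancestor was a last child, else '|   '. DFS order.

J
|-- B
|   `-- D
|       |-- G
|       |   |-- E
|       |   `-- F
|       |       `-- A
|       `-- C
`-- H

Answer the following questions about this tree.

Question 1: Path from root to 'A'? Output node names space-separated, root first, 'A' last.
Walk down from root: J -> B -> D -> G -> F -> A

Answer: J B D G F A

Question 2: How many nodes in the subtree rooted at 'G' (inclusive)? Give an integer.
Subtree rooted at G contains: A, E, F, G
Count = 4

Answer: 4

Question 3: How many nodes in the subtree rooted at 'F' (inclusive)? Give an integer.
Answer: 2

Derivation:
Subtree rooted at F contains: A, F
Count = 2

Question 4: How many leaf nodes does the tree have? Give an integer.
Answer: 4

Derivation:
Leaves (nodes with no children): A, C, E, H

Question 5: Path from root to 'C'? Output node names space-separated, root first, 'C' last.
Answer: J B D C

Derivation:
Walk down from root: J -> B -> D -> C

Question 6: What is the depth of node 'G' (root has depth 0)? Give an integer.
Path from root to G: J -> B -> D -> G
Depth = number of edges = 3

Answer: 3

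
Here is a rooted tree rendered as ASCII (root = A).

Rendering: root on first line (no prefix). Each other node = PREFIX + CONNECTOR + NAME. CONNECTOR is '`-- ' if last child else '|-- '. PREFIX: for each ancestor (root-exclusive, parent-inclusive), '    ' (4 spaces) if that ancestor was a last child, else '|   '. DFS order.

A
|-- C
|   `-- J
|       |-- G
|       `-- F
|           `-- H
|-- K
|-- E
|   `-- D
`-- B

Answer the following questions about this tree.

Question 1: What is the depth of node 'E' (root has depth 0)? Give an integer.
Answer: 1

Derivation:
Path from root to E: A -> E
Depth = number of edges = 1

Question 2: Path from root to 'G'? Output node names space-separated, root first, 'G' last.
Answer: A C J G

Derivation:
Walk down from root: A -> C -> J -> G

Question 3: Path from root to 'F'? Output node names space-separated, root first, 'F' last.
Walk down from root: A -> C -> J -> F

Answer: A C J F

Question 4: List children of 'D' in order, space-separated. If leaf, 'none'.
Node D's children (from adjacency): (leaf)

Answer: none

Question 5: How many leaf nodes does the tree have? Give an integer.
Answer: 5

Derivation:
Leaves (nodes with no children): B, D, G, H, K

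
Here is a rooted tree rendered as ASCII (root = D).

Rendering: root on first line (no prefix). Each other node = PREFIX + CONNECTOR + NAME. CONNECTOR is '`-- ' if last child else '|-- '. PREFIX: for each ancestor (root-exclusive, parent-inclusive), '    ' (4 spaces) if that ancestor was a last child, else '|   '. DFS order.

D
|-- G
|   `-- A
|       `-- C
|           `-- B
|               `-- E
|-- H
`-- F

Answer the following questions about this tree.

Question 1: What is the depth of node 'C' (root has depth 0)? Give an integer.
Path from root to C: D -> G -> A -> C
Depth = number of edges = 3

Answer: 3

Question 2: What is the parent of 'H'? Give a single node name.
Answer: D

Derivation:
Scan adjacency: H appears as child of D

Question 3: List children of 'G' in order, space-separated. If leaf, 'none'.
Answer: A

Derivation:
Node G's children (from adjacency): A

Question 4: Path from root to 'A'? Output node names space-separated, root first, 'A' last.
Walk down from root: D -> G -> A

Answer: D G A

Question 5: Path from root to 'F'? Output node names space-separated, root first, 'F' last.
Answer: D F

Derivation:
Walk down from root: D -> F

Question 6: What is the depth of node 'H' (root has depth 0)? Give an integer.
Path from root to H: D -> H
Depth = number of edges = 1

Answer: 1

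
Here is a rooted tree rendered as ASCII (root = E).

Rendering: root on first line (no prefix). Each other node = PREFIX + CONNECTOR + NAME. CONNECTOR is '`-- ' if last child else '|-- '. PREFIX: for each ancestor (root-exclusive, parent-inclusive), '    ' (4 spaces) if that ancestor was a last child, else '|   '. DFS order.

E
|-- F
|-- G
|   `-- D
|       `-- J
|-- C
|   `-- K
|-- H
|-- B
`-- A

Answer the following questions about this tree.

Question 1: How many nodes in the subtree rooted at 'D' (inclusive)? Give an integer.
Subtree rooted at D contains: D, J
Count = 2

Answer: 2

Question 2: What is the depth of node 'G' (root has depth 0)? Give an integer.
Path from root to G: E -> G
Depth = number of edges = 1

Answer: 1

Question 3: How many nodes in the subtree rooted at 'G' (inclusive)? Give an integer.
Answer: 3

Derivation:
Subtree rooted at G contains: D, G, J
Count = 3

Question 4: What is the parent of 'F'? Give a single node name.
Answer: E

Derivation:
Scan adjacency: F appears as child of E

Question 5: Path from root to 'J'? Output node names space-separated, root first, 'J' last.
Answer: E G D J

Derivation:
Walk down from root: E -> G -> D -> J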